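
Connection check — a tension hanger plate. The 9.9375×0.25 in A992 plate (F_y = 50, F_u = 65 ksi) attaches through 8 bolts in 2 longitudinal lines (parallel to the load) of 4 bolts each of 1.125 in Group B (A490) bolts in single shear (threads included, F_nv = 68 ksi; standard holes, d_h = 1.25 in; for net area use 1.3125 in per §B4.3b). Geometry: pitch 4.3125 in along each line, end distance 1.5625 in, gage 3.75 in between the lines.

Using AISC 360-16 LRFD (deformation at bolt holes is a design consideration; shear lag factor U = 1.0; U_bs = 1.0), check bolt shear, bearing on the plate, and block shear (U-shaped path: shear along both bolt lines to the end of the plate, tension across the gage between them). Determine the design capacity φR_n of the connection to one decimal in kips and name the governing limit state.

174.6 kips (block shear governs)

Bolt shear: A_b = π(1.125)²/4 = 0.99402 in². φR_n = 0.75 × 68 × 0.99402 × 8 × 1 = 405.6 kips.
Bearing (0.25 in plate, F_u = 65 ksi): end bolts L_c = 1.5625 − 1.25/2 = 0.9375, R_n = min(1.2×0.9375×0.25×65, 2.4×1.125×0.25×65) = 18.281 kips/bolt; interior L_c = 4.3125 − 1.25 = 3.0625, R_n = 43.875 kips/bolt. φR_n = 0.75 × (2×18.281 + 6×43.875) = 224.9 kips.
Block shear: shear path 2×[1.5625+3×4.3125] = 2×14.5 in, A_gv = 7.25, A_nv = 2×(14.5 − 3.5×1.3125)×0.25 = 4.9531 in²; tension across gage: (3.75 − 1×1.3125)×0.25 = 0.60938 in². R_n = min(0.6×65×4.9531, 0.6×50×7.25) + 1.0×65×0.60938 = min(193.17, 217.5) + 39.61 = 232.78 kips. φR_n = 0.75 × 232.78 = 174.6 kips.
Governing: min(405.6, 224.9, 174.6) = 174.6 kips → block shear.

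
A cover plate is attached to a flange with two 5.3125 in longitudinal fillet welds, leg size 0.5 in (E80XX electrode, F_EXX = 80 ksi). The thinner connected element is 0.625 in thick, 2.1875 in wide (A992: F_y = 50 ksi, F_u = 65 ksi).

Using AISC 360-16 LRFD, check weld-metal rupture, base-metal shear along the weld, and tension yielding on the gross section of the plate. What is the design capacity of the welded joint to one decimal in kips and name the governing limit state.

Weld metal: throat = 0.707×0.5 = 0.3535 in, L = 2×5.3125 = 10.625 in. φR_n = 0.75 × 0.6 × 80 × 0.3535 × 10.625 = 135.2 kips.
Base metal shear (0.625 in plate): yield φR_n = 1.0×0.6×50×0.625×10.625 = 199.2 kips; rupture φR_n = 0.75×0.6×65×0.625×10.625 = 194.2 kips; take 194.2 kips (rupture).
Tension yield (gross): A_g = 2.1875×0.625 = 1.3672 in². φR_n = 0.90 × 50 × 1.3672 = 61.5 kips.
Governing: min(135.2, 194.2, 61.5) = 61.5 kips → gross-section yield.

61.5 kips (gross-section yield governs)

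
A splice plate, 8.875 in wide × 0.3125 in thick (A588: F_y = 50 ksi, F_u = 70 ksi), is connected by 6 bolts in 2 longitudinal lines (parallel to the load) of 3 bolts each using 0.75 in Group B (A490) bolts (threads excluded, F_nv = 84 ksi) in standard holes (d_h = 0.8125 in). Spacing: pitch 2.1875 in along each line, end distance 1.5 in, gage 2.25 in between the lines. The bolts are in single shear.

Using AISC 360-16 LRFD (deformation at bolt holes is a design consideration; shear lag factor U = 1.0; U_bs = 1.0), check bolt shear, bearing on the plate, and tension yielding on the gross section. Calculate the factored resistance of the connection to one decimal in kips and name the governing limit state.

Bolt shear: A_b = π(0.75)²/4 = 0.44179 in². φR_n = 0.75 × 84 × 0.44179 × 6 × 1 = 167.0 kips.
Bearing (0.3125 in plate, F_u = 70 ksi): end bolts L_c = 1.5 − 0.8125/2 = 1.09375, R_n = min(1.2×1.09375×0.3125×70, 2.4×0.75×0.3125×70) = 28.711 kips/bolt; interior L_c = 2.1875 − 0.8125 = 1.375, R_n = 36.094 kips/bolt. φR_n = 0.75 × (2×28.711 + 4×36.094) = 151.3 kips.
Tension yield (gross): A_g = 8.875×0.3125 = 2.7734 in². φR_n = 0.90 × 50 × 2.7734 = 124.8 kips.
Governing: min(167.0, 151.3, 124.8) = 124.8 kips → gross-section yield.

124.8 kips (gross-section yield governs)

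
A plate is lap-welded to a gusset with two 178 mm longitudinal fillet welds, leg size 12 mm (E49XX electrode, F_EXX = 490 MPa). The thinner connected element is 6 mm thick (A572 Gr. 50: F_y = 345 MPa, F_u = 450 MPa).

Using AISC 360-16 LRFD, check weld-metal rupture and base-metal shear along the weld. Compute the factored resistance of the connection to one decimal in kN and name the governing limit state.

432.5 kN (base-metal shear governs)

Weld metal: throat = 0.707×12 = 8.484 mm, L = 2×178 = 356 mm. φR_n = 0.75 × 0.6 × 490 × 8.484 × 356 = 666.0 kN.
Base metal shear (6 mm plate): yield φR_n = 1.0×0.6×345×6×356 = 442.2 kN; rupture φR_n = 0.75×0.6×450×6×356 = 432.5 kN; take 432.5 kN (rupture).
Governing: min(666.0, 432.5) = 432.5 kN → base-metal shear.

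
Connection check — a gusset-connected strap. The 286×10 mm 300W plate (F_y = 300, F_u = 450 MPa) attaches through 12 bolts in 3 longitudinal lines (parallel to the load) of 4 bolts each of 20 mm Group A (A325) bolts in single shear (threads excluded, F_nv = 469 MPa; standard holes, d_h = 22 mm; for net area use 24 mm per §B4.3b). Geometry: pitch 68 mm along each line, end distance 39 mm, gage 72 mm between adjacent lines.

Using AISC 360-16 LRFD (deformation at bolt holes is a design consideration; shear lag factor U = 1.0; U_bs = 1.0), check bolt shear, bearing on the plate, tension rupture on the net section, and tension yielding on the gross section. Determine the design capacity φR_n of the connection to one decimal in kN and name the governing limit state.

722.3 kN (net-section rupture governs)

Bolt shear: A_b = π(20)²/4 = 314.16 mm². φR_n = 0.75 × 469 × 314.16 × 12 × 1 = 1326.1 kN.
Bearing (10 mm plate, F_u = 450 MPa): end bolts L_c = 39 − 22/2 = 28, R_n = min(1.2×28×10×450, 2.4×20×10×450) = 151.2 kN/bolt; interior L_c = 68 − 22 = 46, R_n = 216 kN/bolt. φR_n = 0.75 × (3×151.2 + 9×216) = 1798.2 kN.
Tension rupture (net): A_n = (286 − 3×24)×10 = 2140 mm² (U = 1.0, A_e = A_n). φR_n = 0.75 × 450 × 2140 = 722.3 kN.
Tension yield (gross): A_g = 286×10 = 2860 mm². φR_n = 0.90 × 300 × 2860 = 772.2 kN.
Governing: min(1326.1, 1798.2, 722.3, 772.2) = 722.3 kN → net-section rupture.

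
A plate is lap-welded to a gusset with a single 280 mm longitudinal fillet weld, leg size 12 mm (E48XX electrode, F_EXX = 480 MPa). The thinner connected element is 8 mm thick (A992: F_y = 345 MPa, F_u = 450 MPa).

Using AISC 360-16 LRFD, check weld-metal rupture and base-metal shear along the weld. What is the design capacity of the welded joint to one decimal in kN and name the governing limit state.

453.6 kN (base-metal shear governs)

Weld metal: throat = 0.707×12 = 8.484 mm, L = 280 mm. φR_n = 0.75 × 0.6 × 480 × 8.484 × 280 = 513.1 kN.
Base metal shear (8 mm plate): yield φR_n = 1.0×0.6×345×8×280 = 463.7 kN; rupture φR_n = 0.75×0.6×450×8×280 = 453.6 kN; take 453.6 kN (rupture).
Governing: min(513.1, 453.6) = 453.6 kN → base-metal shear.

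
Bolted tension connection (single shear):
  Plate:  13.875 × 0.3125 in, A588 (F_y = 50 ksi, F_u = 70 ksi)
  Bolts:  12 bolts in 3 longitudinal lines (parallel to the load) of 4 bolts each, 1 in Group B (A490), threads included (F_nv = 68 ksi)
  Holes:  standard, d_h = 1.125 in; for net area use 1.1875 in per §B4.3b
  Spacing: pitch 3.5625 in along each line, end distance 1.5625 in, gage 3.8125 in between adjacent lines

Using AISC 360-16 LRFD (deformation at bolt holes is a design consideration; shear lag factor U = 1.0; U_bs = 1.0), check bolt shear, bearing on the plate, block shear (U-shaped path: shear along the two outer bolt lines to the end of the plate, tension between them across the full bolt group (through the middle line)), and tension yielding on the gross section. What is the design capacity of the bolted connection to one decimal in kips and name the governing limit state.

195.1 kips (gross-section yield governs)

Bolt shear: A_b = π(1)²/4 = 0.7854 in². φR_n = 0.75 × 68 × 0.7854 × 12 × 1 = 480.7 kips.
Bearing (0.3125 in plate, F_u = 70 ksi): end bolts L_c = 1.5625 − 1.125/2 = 1, R_n = min(1.2×1×0.3125×70, 2.4×1×0.3125×70) = 26.25 kips/bolt; interior L_c = 3.5625 − 1.125 = 2.4375, R_n = 52.5 kips/bolt. φR_n = 0.75 × (3×26.25 + 9×52.5) = 413.4 kips.
Block shear: shear path 2×[1.5625+3×3.5625] = 2×12.25 in, A_gv = 7.6563, A_nv = 2×(12.25 − 3.5×1.1875)×0.3125 = 5.0586 in²; tension across gage: (7.625 − 2×1.1875)×0.3125 = 1.6406 in². R_n = min(0.6×70×5.0586, 0.6×50×7.6563) + 1.0×70×1.6406 = min(212.46, 229.69) + 114.84 = 327.3 kips. φR_n = 0.75 × 327.3 = 245.5 kips.
Tension yield (gross): A_g = 13.875×0.3125 = 4.3359 in². φR_n = 0.90 × 50 × 4.3359 = 195.1 kips.
Governing: min(480.7, 413.4, 245.5, 195.1) = 195.1 kips → gross-section yield.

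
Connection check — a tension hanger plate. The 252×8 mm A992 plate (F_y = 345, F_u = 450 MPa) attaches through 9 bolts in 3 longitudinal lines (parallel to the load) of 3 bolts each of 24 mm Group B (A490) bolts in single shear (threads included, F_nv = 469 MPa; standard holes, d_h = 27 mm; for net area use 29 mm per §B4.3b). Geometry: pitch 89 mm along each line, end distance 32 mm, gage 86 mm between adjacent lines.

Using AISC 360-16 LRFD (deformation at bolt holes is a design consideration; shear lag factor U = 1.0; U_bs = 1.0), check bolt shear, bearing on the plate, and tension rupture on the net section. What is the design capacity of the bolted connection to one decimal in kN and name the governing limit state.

445.5 kN (net-section rupture governs)

Bolt shear: A_b = π(24)²/4 = 452.39 mm². φR_n = 0.75 × 469 × 452.39 × 9 × 1 = 1432.2 kN.
Bearing (8 mm plate, F_u = 450 MPa): end bolts L_c = 32 − 27/2 = 18.5, R_n = min(1.2×18.5×8×450, 2.4×24×8×450) = 79.92 kN/bolt; interior L_c = 89 − 27 = 62, R_n = 207.36 kN/bolt. φR_n = 0.75 × (3×79.92 + 6×207.36) = 1112.9 kN.
Tension rupture (net): A_n = (252 − 3×29)×8 = 1320 mm² (U = 1.0, A_e = A_n). φR_n = 0.75 × 450 × 1320 = 445.5 kN.
Governing: min(1432.2, 1112.9, 445.5) = 445.5 kN → net-section rupture.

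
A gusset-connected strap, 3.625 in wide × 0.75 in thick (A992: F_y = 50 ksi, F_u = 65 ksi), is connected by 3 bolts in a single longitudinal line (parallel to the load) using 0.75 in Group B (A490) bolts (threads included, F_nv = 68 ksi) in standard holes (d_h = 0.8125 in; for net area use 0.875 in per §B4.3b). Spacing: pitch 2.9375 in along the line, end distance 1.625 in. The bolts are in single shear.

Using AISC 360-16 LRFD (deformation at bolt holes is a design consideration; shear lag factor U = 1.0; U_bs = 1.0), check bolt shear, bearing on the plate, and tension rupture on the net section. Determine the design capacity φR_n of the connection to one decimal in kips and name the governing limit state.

Bolt shear: A_b = π(0.75)²/4 = 0.44179 in². φR_n = 0.75 × 68 × 0.44179 × 3 × 1 = 67.6 kips.
Bearing (0.75 in plate, F_u = 65 ksi): end bolts L_c = 1.625 − 0.8125/2 = 1.21875, R_n = min(1.2×1.21875×0.75×65, 2.4×0.75×0.75×65) = 71.297 kips/bolt; interior L_c = 2.9375 − 0.8125 = 2.125, R_n = 87.75 kips/bolt. φR_n = 0.75 × (1×71.297 + 2×87.75) = 185.1 kips.
Tension rupture (net): A_n = (3.625 − 1×0.875)×0.75 = 2.0625 in² (U = 1.0, A_e = A_n). φR_n = 0.75 × 65 × 2.0625 = 100.5 kips.
Governing: min(67.6, 185.1, 100.5) = 67.6 kips → bolt shear.

67.6 kips (bolt shear governs)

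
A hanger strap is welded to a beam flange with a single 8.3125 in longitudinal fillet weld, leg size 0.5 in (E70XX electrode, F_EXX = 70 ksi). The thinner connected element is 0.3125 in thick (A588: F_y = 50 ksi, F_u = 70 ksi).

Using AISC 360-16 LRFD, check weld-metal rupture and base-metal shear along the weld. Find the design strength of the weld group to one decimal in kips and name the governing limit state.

Weld metal: throat = 0.707×0.5 = 0.3535 in, L = 8.3125 in. φR_n = 0.75 × 0.6 × 70 × 0.3535 × 8.3125 = 92.6 kips.
Base metal shear (0.3125 in plate): yield φR_n = 1.0×0.6×50×0.3125×8.3125 = 77.9 kips; rupture φR_n = 0.75×0.6×70×0.3125×8.3125 = 81.8 kips; take 77.9 kips (yield).
Governing: min(92.6, 77.9) = 77.9 kips → base-metal shear.

77.9 kips (base-metal shear governs)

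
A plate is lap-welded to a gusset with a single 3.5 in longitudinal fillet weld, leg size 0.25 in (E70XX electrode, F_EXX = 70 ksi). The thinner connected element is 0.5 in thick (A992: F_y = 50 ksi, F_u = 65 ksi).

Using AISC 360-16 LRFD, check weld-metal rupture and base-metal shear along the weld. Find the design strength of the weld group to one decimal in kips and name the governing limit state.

19.5 kips (weld metal governs)

Weld metal: throat = 0.707×0.25 = 0.17675 in, L = 3.5 in. φR_n = 0.75 × 0.6 × 70 × 0.17675 × 3.5 = 19.5 kips.
Base metal shear (0.5 in plate): yield φR_n = 1.0×0.6×50×0.5×3.5 = 52.5 kips; rupture φR_n = 0.75×0.6×65×0.5×3.5 = 51.2 kips; take 51.2 kips (rupture).
Governing: min(19.5, 51.2) = 19.5 kips → weld metal.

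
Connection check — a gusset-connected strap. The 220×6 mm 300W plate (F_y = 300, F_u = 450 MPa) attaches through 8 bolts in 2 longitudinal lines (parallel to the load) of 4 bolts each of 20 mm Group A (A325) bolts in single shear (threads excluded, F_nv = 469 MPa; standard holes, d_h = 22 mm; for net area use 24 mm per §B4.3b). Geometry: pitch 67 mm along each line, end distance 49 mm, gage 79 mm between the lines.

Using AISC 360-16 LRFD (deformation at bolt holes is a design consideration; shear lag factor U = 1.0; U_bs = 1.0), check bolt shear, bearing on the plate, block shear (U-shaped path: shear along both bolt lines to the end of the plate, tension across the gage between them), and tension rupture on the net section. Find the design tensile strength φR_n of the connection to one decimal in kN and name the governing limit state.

Bolt shear: A_b = π(20)²/4 = 314.16 mm². φR_n = 0.75 × 469 × 314.16 × 8 × 1 = 884.0 kN.
Bearing (6 mm plate, F_u = 450 MPa): end bolts L_c = 49 − 22/2 = 38, R_n = min(1.2×38×6×450, 2.4×20×6×450) = 123.12 kN/bolt; interior L_c = 67 − 22 = 45, R_n = 129.6 kN/bolt. φR_n = 0.75 × (2×123.12 + 6×129.6) = 767.9 kN.
Block shear: shear path 2×[49+3×67] = 2×250 mm, A_gv = 3000, A_nv = 2×(250 − 3.5×24)×6 = 1992 mm²; tension across gage: (79 − 1×24)×6 = 330 mm². R_n = min(0.6×450×1992, 0.6×300×3000) + 1.0×450×330 = min(537.84, 540) + 148.5 = 686.34 kN. φR_n = 0.75 × 686.34 = 514.8 kN.
Tension rupture (net): A_n = (220 − 2×24)×6 = 1032 mm² (U = 1.0, A_e = A_n). φR_n = 0.75 × 450 × 1032 = 348.3 kN.
Governing: min(884.0, 767.9, 514.8, 348.3) = 348.3 kN → net-section rupture.

348.3 kN (net-section rupture governs)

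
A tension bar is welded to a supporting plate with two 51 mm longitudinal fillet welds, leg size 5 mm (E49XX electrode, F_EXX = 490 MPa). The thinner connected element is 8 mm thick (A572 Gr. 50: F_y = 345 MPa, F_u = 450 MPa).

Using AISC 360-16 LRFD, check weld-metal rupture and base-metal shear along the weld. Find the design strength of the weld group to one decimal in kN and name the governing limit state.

79.5 kN (weld metal governs)

Weld metal: throat = 0.707×5 = 3.535 mm, L = 2×51 = 102 mm. φR_n = 0.75 × 0.6 × 490 × 3.535 × 102 = 79.5 kN.
Base metal shear (8 mm plate): yield φR_n = 1.0×0.6×345×8×102 = 168.9 kN; rupture φR_n = 0.75×0.6×450×8×102 = 165.2 kN; take 165.2 kN (rupture).
Governing: min(79.5, 165.2) = 79.5 kN → weld metal.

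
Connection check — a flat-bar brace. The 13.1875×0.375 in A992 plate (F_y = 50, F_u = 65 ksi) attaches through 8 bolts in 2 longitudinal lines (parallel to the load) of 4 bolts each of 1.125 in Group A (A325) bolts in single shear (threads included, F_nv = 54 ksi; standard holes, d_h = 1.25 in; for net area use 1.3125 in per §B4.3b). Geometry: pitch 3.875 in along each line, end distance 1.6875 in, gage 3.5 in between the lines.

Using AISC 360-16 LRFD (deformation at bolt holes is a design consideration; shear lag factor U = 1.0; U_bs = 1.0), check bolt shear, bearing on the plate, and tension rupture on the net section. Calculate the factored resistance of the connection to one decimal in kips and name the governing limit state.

193.1 kips (net-section rupture governs)

Bolt shear: A_b = π(1.125)²/4 = 0.99402 in². φR_n = 0.75 × 54 × 0.99402 × 8 × 1 = 322.1 kips.
Bearing (0.375 in plate, F_u = 65 ksi): end bolts L_c = 1.6875 − 1.25/2 = 1.0625, R_n = min(1.2×1.0625×0.375×65, 2.4×1.125×0.375×65) = 31.078 kips/bolt; interior L_c = 3.875 − 1.25 = 2.625, R_n = 65.813 kips/bolt. φR_n = 0.75 × (2×31.078 + 6×65.813) = 342.8 kips.
Tension rupture (net): A_n = (13.1875 − 2×1.3125)×0.375 = 3.9609 in² (U = 1.0, A_e = A_n). φR_n = 0.75 × 65 × 3.9609 = 193.1 kips.
Governing: min(322.1, 342.8, 193.1) = 193.1 kips → net-section rupture.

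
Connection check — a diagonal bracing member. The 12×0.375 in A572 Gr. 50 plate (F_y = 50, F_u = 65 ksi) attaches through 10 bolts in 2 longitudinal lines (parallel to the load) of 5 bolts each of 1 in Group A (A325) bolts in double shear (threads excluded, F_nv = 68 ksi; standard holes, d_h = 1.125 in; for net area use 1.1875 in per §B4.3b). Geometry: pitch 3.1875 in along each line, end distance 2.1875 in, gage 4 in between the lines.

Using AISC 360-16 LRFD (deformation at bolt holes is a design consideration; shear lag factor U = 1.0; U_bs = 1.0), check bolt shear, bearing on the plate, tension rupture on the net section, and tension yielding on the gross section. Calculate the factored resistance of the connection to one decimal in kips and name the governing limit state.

176.0 kips (net-section rupture governs)

Bolt shear: A_b = π(1)²/4 = 0.7854 in². φR_n = 0.75 × 68 × 0.7854 × 10 × 2 = 801.1 kips.
Bearing (0.375 in plate, F_u = 65 ksi): end bolts L_c = 2.1875 − 1.125/2 = 1.625, R_n = min(1.2×1.625×0.375×65, 2.4×1×0.375×65) = 47.531 kips/bolt; interior L_c = 3.1875 − 1.125 = 2.0625, R_n = 58.5 kips/bolt. φR_n = 0.75 × (2×47.531 + 8×58.5) = 422.3 kips.
Tension rupture (net): A_n = (12 − 2×1.1875)×0.375 = 3.6094 in² (U = 1.0, A_e = A_n). φR_n = 0.75 × 65 × 3.6094 = 176.0 kips.
Tension yield (gross): A_g = 12×0.375 = 4.5 in². φR_n = 0.90 × 50 × 4.5 = 202.5 kips.
Governing: min(801.1, 422.3, 176.0, 202.5) = 176.0 kips → net-section rupture.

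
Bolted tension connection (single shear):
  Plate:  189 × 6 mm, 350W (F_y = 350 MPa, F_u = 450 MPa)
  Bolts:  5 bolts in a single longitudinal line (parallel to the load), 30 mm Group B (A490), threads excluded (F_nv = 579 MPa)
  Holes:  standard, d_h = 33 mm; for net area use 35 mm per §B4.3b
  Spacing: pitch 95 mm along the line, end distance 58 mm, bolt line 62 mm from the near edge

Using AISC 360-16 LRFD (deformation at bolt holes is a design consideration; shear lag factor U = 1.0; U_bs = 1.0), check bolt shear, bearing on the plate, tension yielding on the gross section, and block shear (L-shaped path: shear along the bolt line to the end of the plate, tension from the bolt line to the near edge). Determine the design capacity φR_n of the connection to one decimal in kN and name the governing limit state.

Bolt shear: A_b = π(30)²/4 = 706.86 mm². φR_n = 0.75 × 579 × 706.86 × 5 × 1 = 1534.8 kN.
Bearing (6 mm plate, F_u = 450 MPa): end bolts L_c = 58 − 33/2 = 41.5, R_n = min(1.2×41.5×6×450, 2.4×30×6×450) = 134.46 kN/bolt; interior L_c = 95 − 33 = 62, R_n = 194.4 kN/bolt. φR_n = 0.75 × (1×134.46 + 4×194.4) = 684.0 kN.
Tension yield (gross): A_g = 189×6 = 1134 mm². φR_n = 0.90 × 350 × 1134 = 357.2 kN.
Block shear: shear path 1×[58+4×95] = 1×438 mm, A_gv = 2628, A_nv = 1×(438 − 4.5×35)×6 = 1683 mm²; tension to near edge: (62 − 0.5×35)×6 = 267 mm². R_n = min(0.6×450×1683, 0.6×350×2628) + 1.0×450×267 = min(454.41, 551.88) + 120.15 = 574.56 kN. φR_n = 0.75 × 574.56 = 430.9 kN.
Governing: min(1534.8, 684.0, 357.2, 430.9) = 357.2 kN → gross-section yield.

357.2 kN (gross-section yield governs)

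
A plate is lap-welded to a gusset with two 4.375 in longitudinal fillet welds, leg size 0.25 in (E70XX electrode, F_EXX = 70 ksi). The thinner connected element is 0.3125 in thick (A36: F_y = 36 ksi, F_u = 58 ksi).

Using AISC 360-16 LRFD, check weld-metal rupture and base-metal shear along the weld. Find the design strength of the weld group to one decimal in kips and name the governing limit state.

Weld metal: throat = 0.707×0.25 = 0.17675 in, L = 2×4.375 = 8.75 in. φR_n = 0.75 × 0.6 × 70 × 0.17675 × 8.75 = 48.7 kips.
Base metal shear (0.3125 in plate): yield φR_n = 1.0×0.6×36×0.3125×8.75 = 59.1 kips; rupture φR_n = 0.75×0.6×58×0.3125×8.75 = 71.4 kips; take 59.1 kips (yield).
Governing: min(48.7, 59.1) = 48.7 kips → weld metal.

48.7 kips (weld metal governs)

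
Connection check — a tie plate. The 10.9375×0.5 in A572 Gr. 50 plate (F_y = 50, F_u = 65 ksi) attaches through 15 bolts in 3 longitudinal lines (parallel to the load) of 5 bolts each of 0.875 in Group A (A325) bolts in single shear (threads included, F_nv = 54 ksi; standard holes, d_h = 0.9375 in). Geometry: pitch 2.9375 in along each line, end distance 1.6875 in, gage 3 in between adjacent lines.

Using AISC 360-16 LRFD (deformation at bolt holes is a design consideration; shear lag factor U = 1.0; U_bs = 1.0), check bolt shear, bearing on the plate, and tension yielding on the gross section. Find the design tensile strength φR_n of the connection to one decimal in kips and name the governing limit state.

Bolt shear: A_b = π(0.875)²/4 = 0.60132 in². φR_n = 0.75 × 54 × 0.60132 × 15 × 1 = 365.3 kips.
Bearing (0.5 in plate, F_u = 65 ksi): end bolts L_c = 1.6875 − 0.9375/2 = 1.21875, R_n = min(1.2×1.21875×0.5×65, 2.4×0.875×0.5×65) = 47.531 kips/bolt; interior L_c = 2.9375 − 0.9375 = 2, R_n = 68.25 kips/bolt. φR_n = 0.75 × (3×47.531 + 12×68.25) = 721.2 kips.
Tension yield (gross): A_g = 10.9375×0.5 = 5.4688 in². φR_n = 0.90 × 50 × 5.4688 = 246.1 kips.
Governing: min(365.3, 721.2, 246.1) = 246.1 kips → gross-section yield.

246.1 kips (gross-section yield governs)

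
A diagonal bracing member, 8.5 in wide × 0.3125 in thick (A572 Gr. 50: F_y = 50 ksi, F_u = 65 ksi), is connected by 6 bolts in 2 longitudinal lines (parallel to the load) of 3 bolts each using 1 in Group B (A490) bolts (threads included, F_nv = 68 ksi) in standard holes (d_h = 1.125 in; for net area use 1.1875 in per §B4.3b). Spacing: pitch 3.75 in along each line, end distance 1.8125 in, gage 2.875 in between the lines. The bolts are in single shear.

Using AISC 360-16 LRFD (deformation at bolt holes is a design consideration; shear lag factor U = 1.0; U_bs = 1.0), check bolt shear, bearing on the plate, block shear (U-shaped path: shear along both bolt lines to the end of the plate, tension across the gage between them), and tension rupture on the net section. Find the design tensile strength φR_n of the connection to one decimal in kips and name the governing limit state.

93.3 kips (net-section rupture governs)

Bolt shear: A_b = π(1)²/4 = 0.7854 in². φR_n = 0.75 × 68 × 0.7854 × 6 × 1 = 240.3 kips.
Bearing (0.3125 in plate, F_u = 65 ksi): end bolts L_c = 1.8125 − 1.125/2 = 1.25, R_n = min(1.2×1.25×0.3125×65, 2.4×1×0.3125×65) = 30.469 kips/bolt; interior L_c = 3.75 − 1.125 = 2.625, R_n = 48.75 kips/bolt. φR_n = 0.75 × (2×30.469 + 4×48.75) = 192.0 kips.
Block shear: shear path 2×[1.8125+2×3.75] = 2×9.3125 in, A_gv = 5.8203, A_nv = 2×(9.3125 − 2.5×1.1875)×0.3125 = 3.9648 in²; tension across gage: (2.875 − 1×1.1875)×0.3125 = 0.52734 in². R_n = min(0.6×65×3.9648, 0.6×50×5.8203) + 1.0×65×0.52734 = min(154.63, 174.61) + 34.277 = 188.91 kips. φR_n = 0.75 × 188.91 = 141.7 kips.
Tension rupture (net): A_n = (8.5 − 2×1.1875)×0.3125 = 1.9141 in² (U = 1.0, A_e = A_n). φR_n = 0.75 × 65 × 1.9141 = 93.3 kips.
Governing: min(240.3, 192.0, 141.7, 93.3) = 93.3 kips → net-section rupture.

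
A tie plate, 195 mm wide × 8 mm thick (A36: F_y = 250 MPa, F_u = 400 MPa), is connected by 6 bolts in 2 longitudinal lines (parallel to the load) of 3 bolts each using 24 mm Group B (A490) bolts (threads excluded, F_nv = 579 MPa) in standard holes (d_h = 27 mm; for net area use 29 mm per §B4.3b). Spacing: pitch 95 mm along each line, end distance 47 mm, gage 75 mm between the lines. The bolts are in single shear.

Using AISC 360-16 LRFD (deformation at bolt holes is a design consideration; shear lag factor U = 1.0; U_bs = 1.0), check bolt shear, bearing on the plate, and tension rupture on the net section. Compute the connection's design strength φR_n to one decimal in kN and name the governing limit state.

328.8 kN (net-section rupture governs)

Bolt shear: A_b = π(24)²/4 = 452.39 mm². φR_n = 0.75 × 579 × 452.39 × 6 × 1 = 1178.7 kN.
Bearing (8 mm plate, F_u = 400 MPa): end bolts L_c = 47 − 27/2 = 33.5, R_n = min(1.2×33.5×8×400, 2.4×24×8×400) = 128.64 kN/bolt; interior L_c = 95 − 27 = 68, R_n = 184.32 kN/bolt. φR_n = 0.75 × (2×128.64 + 4×184.32) = 745.9 kN.
Tension rupture (net): A_n = (195 − 2×29)×8 = 1096 mm² (U = 1.0, A_e = A_n). φR_n = 0.75 × 400 × 1096 = 328.8 kN.
Governing: min(1178.7, 745.9, 328.8) = 328.8 kN → net-section rupture.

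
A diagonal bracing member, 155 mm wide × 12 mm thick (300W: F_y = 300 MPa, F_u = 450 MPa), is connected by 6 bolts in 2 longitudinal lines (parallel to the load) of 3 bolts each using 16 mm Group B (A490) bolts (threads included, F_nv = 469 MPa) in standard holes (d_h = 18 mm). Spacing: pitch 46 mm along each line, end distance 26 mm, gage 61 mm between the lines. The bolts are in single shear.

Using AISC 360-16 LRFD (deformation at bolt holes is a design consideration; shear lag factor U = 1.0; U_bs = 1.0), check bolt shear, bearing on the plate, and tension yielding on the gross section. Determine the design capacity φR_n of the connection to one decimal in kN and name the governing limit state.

Bolt shear: A_b = π(16)²/4 = 201.06 mm². φR_n = 0.75 × 469 × 201.06 × 6 × 1 = 424.3 kN.
Bearing (12 mm plate, F_u = 450 MPa): end bolts L_c = 26 − 18/2 = 17, R_n = min(1.2×17×12×450, 2.4×16×12×450) = 110.16 kN/bolt; interior L_c = 46 − 18 = 28, R_n = 181.44 kN/bolt. φR_n = 0.75 × (2×110.16 + 4×181.44) = 709.6 kN.
Tension yield (gross): A_g = 155×12 = 1860 mm². φR_n = 0.90 × 300 × 1860 = 502.2 kN.
Governing: min(424.3, 709.6, 502.2) = 424.3 kN → bolt shear.

424.3 kN (bolt shear governs)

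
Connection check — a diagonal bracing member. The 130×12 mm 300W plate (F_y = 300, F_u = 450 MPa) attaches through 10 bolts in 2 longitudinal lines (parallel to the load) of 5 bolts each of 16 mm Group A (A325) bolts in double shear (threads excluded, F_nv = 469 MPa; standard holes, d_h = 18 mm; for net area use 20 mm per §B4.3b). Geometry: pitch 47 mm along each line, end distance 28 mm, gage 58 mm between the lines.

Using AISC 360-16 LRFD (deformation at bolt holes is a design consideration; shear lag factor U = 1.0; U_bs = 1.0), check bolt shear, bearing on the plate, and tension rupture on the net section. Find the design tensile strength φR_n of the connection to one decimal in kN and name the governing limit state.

364.5 kN (net-section rupture governs)

Bolt shear: A_b = π(16)²/4 = 201.06 mm². φR_n = 0.75 × 469 × 201.06 × 10 × 2 = 1414.5 kN.
Bearing (12 mm plate, F_u = 450 MPa): end bolts L_c = 28 − 18/2 = 19, R_n = min(1.2×19×12×450, 2.4×16×12×450) = 123.12 kN/bolt; interior L_c = 47 − 18 = 29, R_n = 187.92 kN/bolt. φR_n = 0.75 × (2×123.12 + 8×187.92) = 1312.2 kN.
Tension rupture (net): A_n = (130 − 2×20)×12 = 1080 mm² (U = 1.0, A_e = A_n). φR_n = 0.75 × 450 × 1080 = 364.5 kN.
Governing: min(1414.5, 1312.2, 364.5) = 364.5 kN → net-section rupture.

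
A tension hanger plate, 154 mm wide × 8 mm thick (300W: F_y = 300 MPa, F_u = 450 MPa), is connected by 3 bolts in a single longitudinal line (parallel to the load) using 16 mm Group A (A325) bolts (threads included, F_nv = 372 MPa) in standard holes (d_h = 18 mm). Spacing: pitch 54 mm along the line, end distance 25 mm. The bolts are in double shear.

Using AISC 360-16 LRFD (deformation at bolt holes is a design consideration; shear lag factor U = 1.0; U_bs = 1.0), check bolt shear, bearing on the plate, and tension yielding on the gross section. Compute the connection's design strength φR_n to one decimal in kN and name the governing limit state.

Bolt shear: A_b = π(16)²/4 = 201.06 mm². φR_n = 0.75 × 372 × 201.06 × 3 × 2 = 336.6 kN.
Bearing (8 mm plate, F_u = 450 MPa): end bolts L_c = 25 − 18/2 = 16, R_n = min(1.2×16×8×450, 2.4×16×8×450) = 69.12 kN/bolt; interior L_c = 54 − 18 = 36, R_n = 138.24 kN/bolt. φR_n = 0.75 × (1×69.12 + 2×138.24) = 259.2 kN.
Tension yield (gross): A_g = 154×8 = 1232 mm². φR_n = 0.90 × 300 × 1232 = 332.6 kN.
Governing: min(336.6, 259.2, 332.6) = 259.2 kN → bearing.

259.2 kN (bearing governs)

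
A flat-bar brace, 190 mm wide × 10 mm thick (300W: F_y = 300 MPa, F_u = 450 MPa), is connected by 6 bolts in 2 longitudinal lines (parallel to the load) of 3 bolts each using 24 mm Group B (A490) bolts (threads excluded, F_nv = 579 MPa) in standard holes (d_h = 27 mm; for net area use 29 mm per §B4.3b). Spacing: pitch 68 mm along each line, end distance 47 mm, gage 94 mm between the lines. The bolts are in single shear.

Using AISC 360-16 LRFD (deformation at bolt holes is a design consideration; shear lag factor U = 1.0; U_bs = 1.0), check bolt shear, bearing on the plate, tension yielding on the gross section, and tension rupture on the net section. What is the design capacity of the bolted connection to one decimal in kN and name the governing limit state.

Bolt shear: A_b = π(24)²/4 = 452.39 mm². φR_n = 0.75 × 579 × 452.39 × 6 × 1 = 1178.7 kN.
Bearing (10 mm plate, F_u = 450 MPa): end bolts L_c = 47 − 27/2 = 33.5, R_n = min(1.2×33.5×10×450, 2.4×24×10×450) = 180.9 kN/bolt; interior L_c = 68 − 27 = 41, R_n = 221.4 kN/bolt. φR_n = 0.75 × (2×180.9 + 4×221.4) = 935.6 kN.
Tension yield (gross): A_g = 190×10 = 1900 mm². φR_n = 0.90 × 300 × 1900 = 513.0 kN.
Tension rupture (net): A_n = (190 − 2×29)×10 = 1320 mm² (U = 1.0, A_e = A_n). φR_n = 0.75 × 450 × 1320 = 445.5 kN.
Governing: min(1178.7, 935.6, 513.0, 445.5) = 445.5 kN → net-section rupture.

445.5 kN (net-section rupture governs)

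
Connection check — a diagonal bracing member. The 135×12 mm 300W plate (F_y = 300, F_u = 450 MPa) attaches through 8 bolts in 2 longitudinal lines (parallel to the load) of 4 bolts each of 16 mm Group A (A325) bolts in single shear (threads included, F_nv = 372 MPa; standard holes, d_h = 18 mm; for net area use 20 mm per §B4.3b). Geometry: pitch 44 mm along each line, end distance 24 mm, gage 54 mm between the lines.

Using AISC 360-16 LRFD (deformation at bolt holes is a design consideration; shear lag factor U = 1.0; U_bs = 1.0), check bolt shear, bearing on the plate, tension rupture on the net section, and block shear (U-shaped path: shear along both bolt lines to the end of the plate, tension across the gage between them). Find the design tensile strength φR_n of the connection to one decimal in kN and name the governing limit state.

384.8 kN (net-section rupture governs)

Bolt shear: A_b = π(16)²/4 = 201.06 mm². φR_n = 0.75 × 372 × 201.06 × 8 × 1 = 448.8 kN.
Bearing (12 mm plate, F_u = 450 MPa): end bolts L_c = 24 − 18/2 = 15, R_n = min(1.2×15×12×450, 2.4×16×12×450) = 97.2 kN/bolt; interior L_c = 44 − 18 = 26, R_n = 168.48 kN/bolt. φR_n = 0.75 × (2×97.2 + 6×168.48) = 904.0 kN.
Tension rupture (net): A_n = (135 − 2×20)×12 = 1140 mm² (U = 1.0, A_e = A_n). φR_n = 0.75 × 450 × 1140 = 384.8 kN.
Block shear: shear path 2×[24+3×44] = 2×156 mm, A_gv = 3744, A_nv = 2×(156 − 3.5×20)×12 = 2064 mm²; tension across gage: (54 − 1×20)×12 = 408 mm². R_n = min(0.6×450×2064, 0.6×300×3744) + 1.0×450×408 = min(557.28, 673.92) + 183.6 = 740.88 kN. φR_n = 0.75 × 740.88 = 555.7 kN.
Governing: min(448.8, 904.0, 384.8, 555.7) = 384.8 kN → net-section rupture.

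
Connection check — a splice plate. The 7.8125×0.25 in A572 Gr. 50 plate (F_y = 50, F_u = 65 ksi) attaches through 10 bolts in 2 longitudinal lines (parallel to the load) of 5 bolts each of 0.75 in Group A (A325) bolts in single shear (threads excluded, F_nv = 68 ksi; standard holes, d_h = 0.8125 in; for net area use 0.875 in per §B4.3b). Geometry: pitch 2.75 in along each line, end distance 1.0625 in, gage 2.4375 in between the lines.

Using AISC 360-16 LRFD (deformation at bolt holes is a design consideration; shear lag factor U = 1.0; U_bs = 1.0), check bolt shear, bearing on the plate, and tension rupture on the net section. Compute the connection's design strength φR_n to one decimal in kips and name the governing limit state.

73.9 kips (net-section rupture governs)

Bolt shear: A_b = π(0.75)²/4 = 0.44179 in². φR_n = 0.75 × 68 × 0.44179 × 10 × 1 = 225.3 kips.
Bearing (0.25 in plate, F_u = 65 ksi): end bolts L_c = 1.0625 − 0.8125/2 = 0.65625, R_n = min(1.2×0.65625×0.25×65, 2.4×0.75×0.25×65) = 12.797 kips/bolt; interior L_c = 2.75 − 0.8125 = 1.9375, R_n = 29.25 kips/bolt. φR_n = 0.75 × (2×12.797 + 8×29.25) = 194.7 kips.
Tension rupture (net): A_n = (7.8125 − 2×0.875)×0.25 = 1.5156 in² (U = 1.0, A_e = A_n). φR_n = 0.75 × 65 × 1.5156 = 73.9 kips.
Governing: min(225.3, 194.7, 73.9) = 73.9 kips → net-section rupture.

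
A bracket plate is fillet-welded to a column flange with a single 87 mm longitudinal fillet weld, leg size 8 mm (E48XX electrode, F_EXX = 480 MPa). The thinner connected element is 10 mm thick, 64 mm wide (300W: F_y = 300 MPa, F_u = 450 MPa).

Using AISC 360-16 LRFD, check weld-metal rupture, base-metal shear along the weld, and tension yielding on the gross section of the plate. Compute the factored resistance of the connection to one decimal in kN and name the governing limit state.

106.3 kN (weld metal governs)

Weld metal: throat = 0.707×8 = 5.656 mm, L = 87 mm. φR_n = 0.75 × 0.6 × 480 × 5.656 × 87 = 106.3 kN.
Base metal shear (10 mm plate): yield φR_n = 1.0×0.6×300×10×87 = 156.6 kN; rupture φR_n = 0.75×0.6×450×10×87 = 176.2 kN; take 156.6 kN (yield).
Tension yield (gross): A_g = 64×10 = 640 mm². φR_n = 0.90 × 300 × 640 = 172.8 kN.
Governing: min(106.3, 156.6, 172.8) = 106.3 kN → weld metal.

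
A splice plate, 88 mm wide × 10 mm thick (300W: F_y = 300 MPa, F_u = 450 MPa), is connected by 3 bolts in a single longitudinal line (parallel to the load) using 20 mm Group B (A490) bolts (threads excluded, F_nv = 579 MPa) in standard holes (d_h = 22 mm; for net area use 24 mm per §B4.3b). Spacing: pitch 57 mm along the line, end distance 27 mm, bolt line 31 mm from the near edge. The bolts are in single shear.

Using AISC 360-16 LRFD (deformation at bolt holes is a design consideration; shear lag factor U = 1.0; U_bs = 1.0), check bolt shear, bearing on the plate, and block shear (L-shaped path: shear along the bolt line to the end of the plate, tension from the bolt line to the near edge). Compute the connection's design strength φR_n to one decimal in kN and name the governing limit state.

228.2 kN (block shear governs)

Bolt shear: A_b = π(20)²/4 = 314.16 mm². φR_n = 0.75 × 579 × 314.16 × 3 × 1 = 409.3 kN.
Bearing (10 mm plate, F_u = 450 MPa): end bolts L_c = 27 − 22/2 = 16, R_n = min(1.2×16×10×450, 2.4×20×10×450) = 86.4 kN/bolt; interior L_c = 57 − 22 = 35, R_n = 189 kN/bolt. φR_n = 0.75 × (1×86.4 + 2×189) = 348.3 kN.
Block shear: shear path 1×[27+2×57] = 1×141 mm, A_gv = 1410, A_nv = 1×(141 − 2.5×24)×10 = 810 mm²; tension to near edge: (31 − 0.5×24)×10 = 190 mm². R_n = min(0.6×450×810, 0.6×300×1410) + 1.0×450×190 = min(218.7, 253.8) + 85.5 = 304.2 kN. φR_n = 0.75 × 304.2 = 228.2 kN.
Governing: min(409.3, 348.3, 228.2) = 228.2 kN → block shear.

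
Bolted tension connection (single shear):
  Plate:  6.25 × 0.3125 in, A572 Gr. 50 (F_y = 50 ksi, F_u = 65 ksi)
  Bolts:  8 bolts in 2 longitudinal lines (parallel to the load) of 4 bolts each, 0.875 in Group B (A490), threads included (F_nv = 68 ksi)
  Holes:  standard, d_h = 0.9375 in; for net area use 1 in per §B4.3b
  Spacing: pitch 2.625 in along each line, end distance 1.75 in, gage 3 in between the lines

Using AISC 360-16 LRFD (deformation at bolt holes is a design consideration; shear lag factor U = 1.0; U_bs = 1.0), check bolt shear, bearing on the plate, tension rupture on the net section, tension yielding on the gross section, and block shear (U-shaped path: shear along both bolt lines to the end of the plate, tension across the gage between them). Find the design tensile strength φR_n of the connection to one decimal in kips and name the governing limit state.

64.7 kips (net-section rupture governs)

Bolt shear: A_b = π(0.875)²/4 = 0.60132 in². φR_n = 0.75 × 68 × 0.60132 × 8 × 1 = 245.3 kips.
Bearing (0.3125 in plate, F_u = 65 ksi): end bolts L_c = 1.75 − 0.9375/2 = 1.28125, R_n = min(1.2×1.28125×0.3125×65, 2.4×0.875×0.3125×65) = 31.23 kips/bolt; interior L_c = 2.625 − 0.9375 = 1.6875, R_n = 41.133 kips/bolt. φR_n = 0.75 × (2×31.23 + 6×41.133) = 231.9 kips.
Tension rupture (net): A_n = (6.25 − 2×1)×0.3125 = 1.3281 in² (U = 1.0, A_e = A_n). φR_n = 0.75 × 65 × 1.3281 = 64.7 kips.
Tension yield (gross): A_g = 6.25×0.3125 = 1.9531 in². φR_n = 0.90 × 50 × 1.9531 = 87.9 kips.
Block shear: shear path 2×[1.75+3×2.625] = 2×9.625 in, A_gv = 6.0156, A_nv = 2×(9.625 − 3.5×1)×0.3125 = 3.8281 in²; tension across gage: (3 − 1×1)×0.3125 = 0.625 in². R_n = min(0.6×65×3.8281, 0.6×50×6.0156) + 1.0×65×0.625 = min(149.3, 180.47) + 40.625 = 189.93 kips. φR_n = 0.75 × 189.93 = 142.4 kips.
Governing: min(245.3, 231.9, 64.7, 87.9, 142.4) = 64.7 kips → net-section rupture.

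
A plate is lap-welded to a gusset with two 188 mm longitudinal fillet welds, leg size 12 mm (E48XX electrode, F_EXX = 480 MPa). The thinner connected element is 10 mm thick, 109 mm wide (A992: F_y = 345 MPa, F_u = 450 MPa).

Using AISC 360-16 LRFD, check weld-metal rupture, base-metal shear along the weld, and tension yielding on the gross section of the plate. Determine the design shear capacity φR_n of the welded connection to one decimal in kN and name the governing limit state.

Weld metal: throat = 0.707×12 = 8.484 mm, L = 2×188 = 376 mm. φR_n = 0.75 × 0.6 × 480 × 8.484 × 376 = 689.0 kN.
Base metal shear (10 mm plate): yield φR_n = 1.0×0.6×345×10×376 = 778.3 kN; rupture φR_n = 0.75×0.6×450×10×376 = 761.4 kN; take 761.4 kN (rupture).
Tension yield (gross): A_g = 109×10 = 1090 mm². φR_n = 0.90 × 345 × 1090 = 338.4 kN.
Governing: min(689.0, 761.4, 338.4) = 338.4 kN → gross-section yield.

338.4 kN (gross-section yield governs)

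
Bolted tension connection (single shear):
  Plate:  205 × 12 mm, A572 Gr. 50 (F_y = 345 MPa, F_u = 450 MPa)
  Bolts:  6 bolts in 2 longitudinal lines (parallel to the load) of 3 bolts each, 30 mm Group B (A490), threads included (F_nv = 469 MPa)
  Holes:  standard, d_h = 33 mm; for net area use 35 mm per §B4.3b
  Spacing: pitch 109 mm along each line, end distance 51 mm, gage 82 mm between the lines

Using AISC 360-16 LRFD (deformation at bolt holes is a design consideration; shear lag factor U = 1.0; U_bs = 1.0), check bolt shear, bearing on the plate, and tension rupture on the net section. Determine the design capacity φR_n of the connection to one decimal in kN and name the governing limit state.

Bolt shear: A_b = π(30)²/4 = 706.86 mm². φR_n = 0.75 × 469 × 706.86 × 6 × 1 = 1491.8 kN.
Bearing (12 mm plate, F_u = 450 MPa): end bolts L_c = 51 − 33/2 = 34.5, R_n = min(1.2×34.5×12×450, 2.4×30×12×450) = 223.56 kN/bolt; interior L_c = 109 − 33 = 76, R_n = 388.8 kN/bolt. φR_n = 0.75 × (2×223.56 + 4×388.8) = 1501.7 kN.
Tension rupture (net): A_n = (205 − 2×35)×12 = 1620 mm² (U = 1.0, A_e = A_n). φR_n = 0.75 × 450 × 1620 = 546.8 kN.
Governing: min(1491.8, 1501.7, 546.8) = 546.8 kN → net-section rupture.

546.8 kN (net-section rupture governs)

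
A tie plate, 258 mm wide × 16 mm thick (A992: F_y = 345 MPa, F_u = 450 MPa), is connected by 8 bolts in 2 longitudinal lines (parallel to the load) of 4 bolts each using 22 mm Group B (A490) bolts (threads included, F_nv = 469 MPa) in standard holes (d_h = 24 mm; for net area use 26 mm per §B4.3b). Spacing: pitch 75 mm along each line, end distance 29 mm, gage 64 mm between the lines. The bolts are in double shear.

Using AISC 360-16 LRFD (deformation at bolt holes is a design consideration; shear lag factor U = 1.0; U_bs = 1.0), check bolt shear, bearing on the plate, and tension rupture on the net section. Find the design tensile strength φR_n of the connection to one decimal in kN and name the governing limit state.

1112.4 kN (net-section rupture governs)

Bolt shear: A_b = π(22)²/4 = 380.13 mm². φR_n = 0.75 × 469 × 380.13 × 8 × 2 = 2139.4 kN.
Bearing (16 mm plate, F_u = 450 MPa): end bolts L_c = 29 − 24/2 = 17, R_n = min(1.2×17×16×450, 2.4×22×16×450) = 146.88 kN/bolt; interior L_c = 75 − 24 = 51, R_n = 380.16 kN/bolt. φR_n = 0.75 × (2×146.88 + 6×380.16) = 1931.0 kN.
Tension rupture (net): A_n = (258 − 2×26)×16 = 3296 mm² (U = 1.0, A_e = A_n). φR_n = 0.75 × 450 × 3296 = 1112.4 kN.
Governing: min(2139.4, 1931.0, 1112.4) = 1112.4 kN → net-section rupture.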